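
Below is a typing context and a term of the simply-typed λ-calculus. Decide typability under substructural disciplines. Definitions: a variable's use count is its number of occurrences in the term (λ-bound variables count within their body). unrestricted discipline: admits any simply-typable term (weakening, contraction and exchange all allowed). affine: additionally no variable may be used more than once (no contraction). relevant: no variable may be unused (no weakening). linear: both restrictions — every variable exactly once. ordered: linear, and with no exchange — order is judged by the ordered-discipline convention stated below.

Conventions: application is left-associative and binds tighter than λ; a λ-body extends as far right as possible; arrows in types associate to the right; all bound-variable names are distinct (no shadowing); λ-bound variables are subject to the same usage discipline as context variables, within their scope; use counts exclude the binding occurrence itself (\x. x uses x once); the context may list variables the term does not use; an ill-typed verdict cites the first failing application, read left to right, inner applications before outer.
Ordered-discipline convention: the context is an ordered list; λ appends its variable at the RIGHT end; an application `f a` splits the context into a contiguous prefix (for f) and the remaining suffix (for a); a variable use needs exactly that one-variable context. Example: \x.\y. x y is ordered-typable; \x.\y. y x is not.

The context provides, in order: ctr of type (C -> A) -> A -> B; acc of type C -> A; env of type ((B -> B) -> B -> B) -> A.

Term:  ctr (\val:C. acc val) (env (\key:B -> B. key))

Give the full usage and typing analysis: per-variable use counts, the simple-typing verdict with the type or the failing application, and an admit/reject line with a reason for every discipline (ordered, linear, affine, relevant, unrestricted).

use counts: ctr ×1, acc ×1, env ×1, val (bound) ×1, key (bound) ×1
left-to-right use order: ctr, acc, val, env, key
typing: the term checks, with type B
ordered ✓ (ctr, acc, env, val, key: once each, no exchange needed)
linear ✓ (exactly-once usage across ctr, acc, env, val, key)
affine ✓ (at most one use each (ctr, acc, env, val, key))
relevant ✓ (ctr, acc, env, val, key: all used, weakening unneeded)
unrestricted ✓ (simply typable at B; W, C, E all held)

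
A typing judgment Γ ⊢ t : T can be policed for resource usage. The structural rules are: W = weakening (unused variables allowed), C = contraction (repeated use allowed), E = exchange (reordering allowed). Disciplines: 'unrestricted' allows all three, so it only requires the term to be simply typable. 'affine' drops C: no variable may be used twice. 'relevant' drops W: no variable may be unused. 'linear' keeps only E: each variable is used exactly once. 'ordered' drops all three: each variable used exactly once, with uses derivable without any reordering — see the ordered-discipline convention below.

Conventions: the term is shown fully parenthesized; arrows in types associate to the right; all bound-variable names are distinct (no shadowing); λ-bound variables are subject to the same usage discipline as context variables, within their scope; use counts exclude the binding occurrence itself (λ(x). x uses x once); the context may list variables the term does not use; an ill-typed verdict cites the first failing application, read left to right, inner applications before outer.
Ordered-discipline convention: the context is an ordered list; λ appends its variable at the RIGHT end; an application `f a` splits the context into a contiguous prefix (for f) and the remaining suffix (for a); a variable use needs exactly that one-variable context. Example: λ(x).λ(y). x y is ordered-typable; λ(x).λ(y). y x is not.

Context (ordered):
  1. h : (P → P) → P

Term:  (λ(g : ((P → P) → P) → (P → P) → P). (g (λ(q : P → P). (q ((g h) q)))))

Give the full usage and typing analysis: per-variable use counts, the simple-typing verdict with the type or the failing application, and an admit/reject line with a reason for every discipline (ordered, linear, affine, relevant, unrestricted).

counts: h: 1×; g (λ-bound): 2×; q (λ-bound): 2×
use order (left to right): g, q, g, h, q
typing: well-typed — term : (((P → P) → P) → (P → P) → P) → (P → P) → P
ordered ✗ (uses contraction: g ×2, q ×2)
linear ✗ (uses contraction: g ×2, q ×2)
affine ✗ (uses contraction: g ×2, q ×2)
relevant ✓ (every one of h, g, q appears)
unrestricted ✓ (simply typable at (((P → P) → P) → (P → P) → P) → (P → P) → P; W, C, E all held)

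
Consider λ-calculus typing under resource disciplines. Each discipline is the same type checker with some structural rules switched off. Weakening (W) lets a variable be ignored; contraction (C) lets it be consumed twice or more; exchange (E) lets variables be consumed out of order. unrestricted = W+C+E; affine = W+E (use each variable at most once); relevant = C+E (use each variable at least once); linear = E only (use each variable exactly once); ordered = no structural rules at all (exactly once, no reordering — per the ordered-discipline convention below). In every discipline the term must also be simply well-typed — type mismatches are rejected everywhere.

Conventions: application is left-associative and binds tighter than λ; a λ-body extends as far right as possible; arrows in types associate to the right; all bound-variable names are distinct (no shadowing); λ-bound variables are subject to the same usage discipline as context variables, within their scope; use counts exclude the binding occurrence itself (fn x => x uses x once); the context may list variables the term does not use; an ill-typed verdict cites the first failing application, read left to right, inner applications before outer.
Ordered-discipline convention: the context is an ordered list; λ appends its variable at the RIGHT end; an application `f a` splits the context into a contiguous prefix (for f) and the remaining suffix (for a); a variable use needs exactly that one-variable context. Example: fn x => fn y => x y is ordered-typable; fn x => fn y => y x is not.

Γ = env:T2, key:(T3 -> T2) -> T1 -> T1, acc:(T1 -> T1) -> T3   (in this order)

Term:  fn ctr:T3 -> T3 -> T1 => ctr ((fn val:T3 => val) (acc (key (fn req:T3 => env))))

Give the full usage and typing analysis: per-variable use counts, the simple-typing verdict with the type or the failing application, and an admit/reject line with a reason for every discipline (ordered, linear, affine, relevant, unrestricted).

use counts: env: 1×, key: 1×, acc: 1×, ctr (λ-bound): 1×, val (λ-bound): 1×, req (λ-bound): 0×
left-to-right use order: ctr, val, acc, key, env
typing: well-typed at (T3 -> T3 -> T1) -> T3 -> T1
ordered: ✗ — needs weakening: req unused
linear: ✗ — needs weakening: req unused
affine: ✓ — no duplicate uses among env, key, acc, ctr, val, req
relevant: ✗ — needs weakening: req unused
unrestricted: ✓ — type-checks ((T3 -> T3 -> T1) -> T3 -> T1) and nothing is barred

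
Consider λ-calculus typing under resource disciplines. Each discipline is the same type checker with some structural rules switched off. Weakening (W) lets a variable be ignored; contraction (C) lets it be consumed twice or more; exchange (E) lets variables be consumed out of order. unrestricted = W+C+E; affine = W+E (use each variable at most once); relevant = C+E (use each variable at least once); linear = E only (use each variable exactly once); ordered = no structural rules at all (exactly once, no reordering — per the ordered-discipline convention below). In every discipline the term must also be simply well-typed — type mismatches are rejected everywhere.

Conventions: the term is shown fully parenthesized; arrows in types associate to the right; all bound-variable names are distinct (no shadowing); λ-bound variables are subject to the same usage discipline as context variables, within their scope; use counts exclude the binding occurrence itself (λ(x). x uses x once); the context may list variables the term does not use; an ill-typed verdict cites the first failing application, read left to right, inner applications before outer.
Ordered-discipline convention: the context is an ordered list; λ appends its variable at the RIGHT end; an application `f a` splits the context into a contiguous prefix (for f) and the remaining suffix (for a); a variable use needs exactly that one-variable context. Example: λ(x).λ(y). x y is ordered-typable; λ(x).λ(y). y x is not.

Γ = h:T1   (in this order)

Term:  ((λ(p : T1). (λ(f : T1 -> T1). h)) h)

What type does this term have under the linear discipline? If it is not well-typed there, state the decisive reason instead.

not well-typed under linear — h ×2 used more than once (contraction); p, f left unused
usage: h: 2; p [bound]: 0; f [bound]: 0
uses in reading order: h, h
typing: ✓ — (T1 -> T1) -> T1
across the five disciplines: ordered ✗; linear ✗; affine ✗; relevant ✗; unrestricted ✓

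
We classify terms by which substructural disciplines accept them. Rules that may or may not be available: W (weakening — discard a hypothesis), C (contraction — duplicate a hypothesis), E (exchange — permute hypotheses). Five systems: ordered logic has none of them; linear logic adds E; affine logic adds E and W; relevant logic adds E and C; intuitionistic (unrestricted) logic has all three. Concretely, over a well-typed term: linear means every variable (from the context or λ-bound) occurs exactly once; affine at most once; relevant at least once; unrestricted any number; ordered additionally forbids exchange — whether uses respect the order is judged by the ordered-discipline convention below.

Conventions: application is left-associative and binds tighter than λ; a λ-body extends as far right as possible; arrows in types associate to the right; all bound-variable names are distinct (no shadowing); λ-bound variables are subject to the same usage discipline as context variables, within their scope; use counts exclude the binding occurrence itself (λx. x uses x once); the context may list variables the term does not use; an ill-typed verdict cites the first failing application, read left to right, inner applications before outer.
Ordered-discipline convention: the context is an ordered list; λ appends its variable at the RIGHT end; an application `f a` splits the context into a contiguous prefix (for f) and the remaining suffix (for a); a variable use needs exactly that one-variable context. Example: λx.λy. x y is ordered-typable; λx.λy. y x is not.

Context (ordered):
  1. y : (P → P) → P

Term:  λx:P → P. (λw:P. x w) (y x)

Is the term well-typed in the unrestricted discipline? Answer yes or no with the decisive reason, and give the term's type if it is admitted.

yes — simply typable at (P → P) → P; W, C, E all held; term : (P → P) → P
variable uses: y=1; x (bound)=2; w (bound)=1
order of uses: x, w, y, x
typing: well-typed — term : (P → P) → P
all disciplines: ordered ✗ | linear ✗ | affine ✗ | relevant ✓ | unrestricted ✓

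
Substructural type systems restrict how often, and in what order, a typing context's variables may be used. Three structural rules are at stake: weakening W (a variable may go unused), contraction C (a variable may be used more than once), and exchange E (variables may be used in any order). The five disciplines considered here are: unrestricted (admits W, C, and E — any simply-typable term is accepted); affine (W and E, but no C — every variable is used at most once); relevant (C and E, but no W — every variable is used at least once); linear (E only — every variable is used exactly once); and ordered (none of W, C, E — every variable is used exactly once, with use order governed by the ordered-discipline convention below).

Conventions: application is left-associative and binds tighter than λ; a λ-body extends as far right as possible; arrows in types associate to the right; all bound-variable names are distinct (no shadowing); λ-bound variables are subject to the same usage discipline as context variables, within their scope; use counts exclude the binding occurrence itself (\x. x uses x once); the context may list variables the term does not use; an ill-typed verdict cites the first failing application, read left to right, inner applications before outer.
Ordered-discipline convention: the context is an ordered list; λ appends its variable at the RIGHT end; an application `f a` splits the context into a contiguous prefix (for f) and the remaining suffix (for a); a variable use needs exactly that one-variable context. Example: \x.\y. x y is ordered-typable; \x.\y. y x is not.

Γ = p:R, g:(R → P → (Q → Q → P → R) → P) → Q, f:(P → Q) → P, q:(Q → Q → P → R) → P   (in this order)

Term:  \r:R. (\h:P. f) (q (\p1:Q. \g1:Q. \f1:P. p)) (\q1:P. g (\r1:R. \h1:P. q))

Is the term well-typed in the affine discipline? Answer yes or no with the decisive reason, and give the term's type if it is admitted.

no — repeated use of q ×2
use counts: p: 1, g: 1, f: 1, q: 2, r (bound): 0, h (bound): 0, p1 (bound): 0, g1 (bound): 0, f1 (bound): 0, q1 (bound): 0, r1 (bound): 0, h1 (bound): 0
uses in reading order: f, q, p, g, q
typing: well-typed at R → P
across the five disciplines: ordered ✗ · linear ✗ · affine ✗ · relevant ✗ · unrestricted ✓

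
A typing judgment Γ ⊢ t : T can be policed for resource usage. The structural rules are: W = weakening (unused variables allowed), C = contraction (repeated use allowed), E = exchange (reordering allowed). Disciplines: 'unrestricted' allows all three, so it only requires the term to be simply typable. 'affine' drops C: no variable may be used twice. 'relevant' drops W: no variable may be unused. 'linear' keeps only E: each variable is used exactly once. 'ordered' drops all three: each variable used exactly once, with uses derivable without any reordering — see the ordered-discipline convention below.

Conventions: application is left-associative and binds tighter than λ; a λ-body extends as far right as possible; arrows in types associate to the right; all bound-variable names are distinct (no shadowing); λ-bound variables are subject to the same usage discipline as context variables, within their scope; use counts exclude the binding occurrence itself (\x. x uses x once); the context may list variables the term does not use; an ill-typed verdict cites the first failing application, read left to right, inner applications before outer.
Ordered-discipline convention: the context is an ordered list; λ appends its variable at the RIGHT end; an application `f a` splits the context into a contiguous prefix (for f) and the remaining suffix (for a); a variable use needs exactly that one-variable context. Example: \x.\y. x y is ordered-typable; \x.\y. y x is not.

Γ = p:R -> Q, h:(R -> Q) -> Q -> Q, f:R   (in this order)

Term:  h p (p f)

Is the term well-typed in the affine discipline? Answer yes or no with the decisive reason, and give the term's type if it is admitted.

no — needs contraction — p ×2
counts: p: 2, h: 1, f: 1
uses in reading order: h, p, p, f
typing: ✓ — Q
per-discipline verdicts: ordered ✗; linear ✗; affine ✗; relevant ✓; unrestricted ✓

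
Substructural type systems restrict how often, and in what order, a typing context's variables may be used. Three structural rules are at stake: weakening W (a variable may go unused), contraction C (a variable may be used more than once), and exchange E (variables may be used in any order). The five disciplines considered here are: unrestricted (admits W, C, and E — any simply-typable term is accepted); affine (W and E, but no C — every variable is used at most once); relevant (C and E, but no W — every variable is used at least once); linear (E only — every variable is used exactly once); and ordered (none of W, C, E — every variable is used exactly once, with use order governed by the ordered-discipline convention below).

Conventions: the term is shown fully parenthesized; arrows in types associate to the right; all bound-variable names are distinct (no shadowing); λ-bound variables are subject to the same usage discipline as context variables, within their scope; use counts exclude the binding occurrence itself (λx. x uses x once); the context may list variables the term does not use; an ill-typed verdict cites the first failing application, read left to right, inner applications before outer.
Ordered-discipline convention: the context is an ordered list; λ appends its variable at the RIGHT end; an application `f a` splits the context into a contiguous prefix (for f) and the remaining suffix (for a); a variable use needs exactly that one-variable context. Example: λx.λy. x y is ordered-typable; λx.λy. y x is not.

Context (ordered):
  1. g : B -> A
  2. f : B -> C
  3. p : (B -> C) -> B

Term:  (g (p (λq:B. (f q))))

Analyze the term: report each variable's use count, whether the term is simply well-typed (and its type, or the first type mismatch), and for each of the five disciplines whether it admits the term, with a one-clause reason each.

counts: g ×1, f ×1, p ×1, q (λ-bound) ×1
order of uses: g, p, f, q
typing: well-typed — term : A
ordered: ✗, no contiguous prefix/suffix split fits g, p, f, q
linear: ✓, exactly-once usage across g, f, p, q
affine: ✓, none of g, f, p, q used more than once
relevant: ✓, g, f, p, q: all used, weakening unneeded
unrestricted: ✓, well-typed at A; no restrictions here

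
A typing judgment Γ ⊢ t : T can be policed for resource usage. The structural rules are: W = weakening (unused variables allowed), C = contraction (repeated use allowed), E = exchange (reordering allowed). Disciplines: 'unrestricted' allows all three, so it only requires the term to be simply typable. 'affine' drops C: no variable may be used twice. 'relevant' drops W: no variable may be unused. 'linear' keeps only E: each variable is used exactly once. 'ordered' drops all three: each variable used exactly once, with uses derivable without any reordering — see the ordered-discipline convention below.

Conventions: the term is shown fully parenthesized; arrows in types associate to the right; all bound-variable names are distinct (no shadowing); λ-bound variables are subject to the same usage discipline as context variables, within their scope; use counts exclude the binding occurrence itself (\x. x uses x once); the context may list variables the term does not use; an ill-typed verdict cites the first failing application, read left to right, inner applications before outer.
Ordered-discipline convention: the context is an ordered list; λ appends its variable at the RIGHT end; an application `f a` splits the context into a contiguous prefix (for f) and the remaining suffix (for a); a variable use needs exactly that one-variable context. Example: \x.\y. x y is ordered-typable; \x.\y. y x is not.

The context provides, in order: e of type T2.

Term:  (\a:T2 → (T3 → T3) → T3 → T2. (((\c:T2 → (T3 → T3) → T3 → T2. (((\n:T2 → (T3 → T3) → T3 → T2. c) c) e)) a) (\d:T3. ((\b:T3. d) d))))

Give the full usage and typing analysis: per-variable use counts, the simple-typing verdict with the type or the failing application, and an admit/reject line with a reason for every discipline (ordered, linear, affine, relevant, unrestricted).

variable uses: e: 1, a (λ-bound): 1, c (λ-bound): 2, n (λ-bound): 0, d (λ-bound): 2, b (λ-bound): 0
uses in reading order: c, c, e, a, d, d
typing: the term checks, with type (T2 → (T3 → T3) → T3 → T2) → T3 → T2
ordered: ✗ — uses contraction: c ×2, d ×2; n, b left unused
linear: ✗ — uses contraction: c ×2, d ×2; n, b left unused
affine: ✗ — uses contraction: c ×2, d ×2
relevant: ✗ — n, b left unused
unrestricted: ✓ — well-typed at (T2 → (T3 → T3) → T3 → T2) → T3 → T2; no restrictions here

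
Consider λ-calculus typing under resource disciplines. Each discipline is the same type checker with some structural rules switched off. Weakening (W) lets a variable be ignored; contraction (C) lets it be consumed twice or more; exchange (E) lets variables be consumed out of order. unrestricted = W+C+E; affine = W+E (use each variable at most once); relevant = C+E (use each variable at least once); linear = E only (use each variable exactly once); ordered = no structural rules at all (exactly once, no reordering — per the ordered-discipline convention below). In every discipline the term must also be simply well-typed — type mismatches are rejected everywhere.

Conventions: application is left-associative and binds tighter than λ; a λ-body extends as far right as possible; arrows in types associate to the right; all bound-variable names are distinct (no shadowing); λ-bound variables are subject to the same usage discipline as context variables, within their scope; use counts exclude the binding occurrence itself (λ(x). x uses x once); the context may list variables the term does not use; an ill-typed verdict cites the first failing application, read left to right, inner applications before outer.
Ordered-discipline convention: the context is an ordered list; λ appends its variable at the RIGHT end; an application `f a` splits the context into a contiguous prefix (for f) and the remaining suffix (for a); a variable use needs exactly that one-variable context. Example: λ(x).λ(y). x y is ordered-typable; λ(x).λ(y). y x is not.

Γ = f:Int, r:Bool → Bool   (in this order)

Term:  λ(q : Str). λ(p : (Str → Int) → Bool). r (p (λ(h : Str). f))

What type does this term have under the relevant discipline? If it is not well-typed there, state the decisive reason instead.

not well-typed under relevant — unused: q, h — weakening required
counts: f: 1, r: 1, q (λ-bound): 0, p (λ-bound): 1, h (λ-bound): 0
order of uses: r, p, f
typing: the term checks, with type Str → ((Str → Int) → Bool) → Bool
all disciplines: ordered ✗; linear ✗; affine ✓; relevant ✗; unrestricted ✓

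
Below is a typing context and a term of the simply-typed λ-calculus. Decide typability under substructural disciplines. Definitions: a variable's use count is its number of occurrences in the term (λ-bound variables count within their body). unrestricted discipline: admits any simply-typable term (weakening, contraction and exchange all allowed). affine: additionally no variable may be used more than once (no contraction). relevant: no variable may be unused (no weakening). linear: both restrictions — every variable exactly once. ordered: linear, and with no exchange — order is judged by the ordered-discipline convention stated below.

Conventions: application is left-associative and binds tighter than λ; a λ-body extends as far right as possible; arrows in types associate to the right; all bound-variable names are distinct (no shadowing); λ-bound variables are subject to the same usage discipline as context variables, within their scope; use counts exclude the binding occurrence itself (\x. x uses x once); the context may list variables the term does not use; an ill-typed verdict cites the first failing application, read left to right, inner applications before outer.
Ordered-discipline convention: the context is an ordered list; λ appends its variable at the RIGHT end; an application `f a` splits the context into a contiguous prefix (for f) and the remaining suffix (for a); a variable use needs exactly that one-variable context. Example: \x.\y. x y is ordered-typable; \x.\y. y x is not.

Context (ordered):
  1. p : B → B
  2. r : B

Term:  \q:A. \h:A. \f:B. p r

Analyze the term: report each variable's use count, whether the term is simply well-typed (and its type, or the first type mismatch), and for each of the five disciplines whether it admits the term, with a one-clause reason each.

usage: p: 1×, r: 1×, q (λ-bound): 0×, h (λ-bound): 0×, f (λ-bound): 0×
order of uses: p, r
typing: the term checks, with type A → A → B → B
ordered ✗ (needs weakening: q, h, f unused)
linear ✗ (needs weakening: q, h, f unused)
affine ✓ (at most one use each (p, r, q, h, f))
relevant ✗ (needs weakening: q, h, f unused)
unrestricted ✓ (type-checks (A → A → B → B) and nothing is barred)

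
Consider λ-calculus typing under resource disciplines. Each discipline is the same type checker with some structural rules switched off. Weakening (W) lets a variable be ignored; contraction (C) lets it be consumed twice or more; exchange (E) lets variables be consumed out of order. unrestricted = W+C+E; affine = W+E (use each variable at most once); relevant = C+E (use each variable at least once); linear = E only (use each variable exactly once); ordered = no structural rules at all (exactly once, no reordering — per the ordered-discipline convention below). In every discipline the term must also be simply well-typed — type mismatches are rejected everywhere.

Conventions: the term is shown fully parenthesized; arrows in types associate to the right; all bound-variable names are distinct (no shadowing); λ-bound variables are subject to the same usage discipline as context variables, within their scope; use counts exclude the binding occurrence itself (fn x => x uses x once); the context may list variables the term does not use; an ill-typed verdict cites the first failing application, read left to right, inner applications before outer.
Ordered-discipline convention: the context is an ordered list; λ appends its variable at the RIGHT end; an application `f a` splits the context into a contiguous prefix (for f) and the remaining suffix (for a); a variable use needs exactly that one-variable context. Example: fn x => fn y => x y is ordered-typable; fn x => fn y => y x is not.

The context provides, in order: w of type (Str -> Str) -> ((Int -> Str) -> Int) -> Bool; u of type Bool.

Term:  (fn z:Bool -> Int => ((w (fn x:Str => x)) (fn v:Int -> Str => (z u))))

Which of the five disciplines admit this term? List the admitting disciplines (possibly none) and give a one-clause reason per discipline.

admitted in: affine, unrestricted
counts: w: 1×; u: 1×; z (λ-bound): 1×; x (λ-bound): 1×; v (λ-bound): 0×
use order (left to right): w, x, z, u
typing: the term checks, with type (Bool -> Int) -> Bool
ordered: ✗, unused: v — weakening required
linear: ✗, unused: v — weakening required
affine: ✓, no duplicate uses among w, u, z, x, v
relevant: ✗, unused: v — weakening required
unrestricted: ✓, typability at (Bool -> Int) -> Bool is all that's needed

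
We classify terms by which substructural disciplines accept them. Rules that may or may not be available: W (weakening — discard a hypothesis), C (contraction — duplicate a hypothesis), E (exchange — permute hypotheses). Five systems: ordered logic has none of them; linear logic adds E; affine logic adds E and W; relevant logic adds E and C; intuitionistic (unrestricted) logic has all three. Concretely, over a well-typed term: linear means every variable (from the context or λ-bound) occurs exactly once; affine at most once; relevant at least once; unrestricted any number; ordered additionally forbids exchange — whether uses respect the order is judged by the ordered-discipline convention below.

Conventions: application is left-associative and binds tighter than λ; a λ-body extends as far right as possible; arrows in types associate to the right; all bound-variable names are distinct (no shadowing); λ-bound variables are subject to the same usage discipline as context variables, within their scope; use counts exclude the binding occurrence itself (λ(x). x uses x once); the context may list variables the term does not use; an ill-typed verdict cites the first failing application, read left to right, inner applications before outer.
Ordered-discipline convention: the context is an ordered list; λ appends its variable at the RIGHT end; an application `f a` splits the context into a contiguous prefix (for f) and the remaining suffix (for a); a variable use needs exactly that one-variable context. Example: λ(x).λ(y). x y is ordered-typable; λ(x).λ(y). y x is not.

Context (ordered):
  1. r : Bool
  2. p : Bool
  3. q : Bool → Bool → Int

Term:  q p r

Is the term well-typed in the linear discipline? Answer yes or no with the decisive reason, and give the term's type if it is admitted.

yes — single use per variable (r, p, q); term : Int
counts: r: 1×; p: 1×; q: 1×
uses in reading order: q, p, r
typing: well-typed at Int
per-discipline verdicts: ordered ✗; linear ✓; affine ✓; relevant ✓; unrestricted ✓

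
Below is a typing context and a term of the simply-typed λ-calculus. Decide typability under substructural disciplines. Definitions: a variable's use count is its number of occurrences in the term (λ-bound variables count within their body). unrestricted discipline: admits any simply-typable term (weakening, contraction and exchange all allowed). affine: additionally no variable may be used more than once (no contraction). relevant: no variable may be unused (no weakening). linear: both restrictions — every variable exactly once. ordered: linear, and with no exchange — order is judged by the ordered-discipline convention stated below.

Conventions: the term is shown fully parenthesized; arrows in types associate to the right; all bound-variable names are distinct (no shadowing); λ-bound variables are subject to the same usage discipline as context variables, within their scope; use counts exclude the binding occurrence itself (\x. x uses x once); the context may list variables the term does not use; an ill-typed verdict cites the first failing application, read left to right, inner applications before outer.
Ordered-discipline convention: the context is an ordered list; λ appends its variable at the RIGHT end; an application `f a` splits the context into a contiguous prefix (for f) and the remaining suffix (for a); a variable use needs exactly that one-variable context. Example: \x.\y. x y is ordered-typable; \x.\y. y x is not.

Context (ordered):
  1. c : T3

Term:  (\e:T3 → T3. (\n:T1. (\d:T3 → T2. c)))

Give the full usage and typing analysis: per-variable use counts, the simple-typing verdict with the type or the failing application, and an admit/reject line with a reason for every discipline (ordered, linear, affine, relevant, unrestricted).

usage: c ×1; e (λ-bound) ×0; n (λ-bound) ×0; d (λ-bound) ×0
order of uses: c
typing: ✓ — (T3 → T3) → T1 → (T3 → T2) → T3
ordered: ✗ — unused: e, n, d — weakening required
linear: ✗ — unused: e, n, d — weakening required
affine: ✓ — no duplicate uses among c, e, n, d
relevant: ✗ — unused: e, n, d — weakening required
unrestricted: ✓ — type-checks ((T3 → T3) → T1 → (T3 → T2) → T3) and nothing is barred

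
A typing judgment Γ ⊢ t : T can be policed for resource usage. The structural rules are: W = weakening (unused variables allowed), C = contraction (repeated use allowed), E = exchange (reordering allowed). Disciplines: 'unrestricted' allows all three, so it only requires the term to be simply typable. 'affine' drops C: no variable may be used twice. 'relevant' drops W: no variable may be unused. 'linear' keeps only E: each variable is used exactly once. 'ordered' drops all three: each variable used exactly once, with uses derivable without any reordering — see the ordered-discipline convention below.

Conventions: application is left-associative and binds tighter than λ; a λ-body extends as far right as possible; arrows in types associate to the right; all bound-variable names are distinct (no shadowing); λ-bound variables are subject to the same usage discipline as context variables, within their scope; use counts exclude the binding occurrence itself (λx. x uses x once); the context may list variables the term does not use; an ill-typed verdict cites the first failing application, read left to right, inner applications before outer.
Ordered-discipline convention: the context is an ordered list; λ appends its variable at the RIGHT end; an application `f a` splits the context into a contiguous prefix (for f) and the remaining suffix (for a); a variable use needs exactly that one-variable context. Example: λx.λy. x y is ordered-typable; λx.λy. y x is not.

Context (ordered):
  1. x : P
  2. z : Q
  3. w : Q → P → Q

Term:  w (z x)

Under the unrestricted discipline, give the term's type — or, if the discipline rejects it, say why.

not well-typed under unrestricted — not simply typable
usage: x=1, z=1, w=1
uses in reading order: w, z, x
typing: ill-typed: non-function type Q applied to an argument
all disciplines: ordered ✗; linear ✗; affine ✗; relevant ✗; unrestricted ✗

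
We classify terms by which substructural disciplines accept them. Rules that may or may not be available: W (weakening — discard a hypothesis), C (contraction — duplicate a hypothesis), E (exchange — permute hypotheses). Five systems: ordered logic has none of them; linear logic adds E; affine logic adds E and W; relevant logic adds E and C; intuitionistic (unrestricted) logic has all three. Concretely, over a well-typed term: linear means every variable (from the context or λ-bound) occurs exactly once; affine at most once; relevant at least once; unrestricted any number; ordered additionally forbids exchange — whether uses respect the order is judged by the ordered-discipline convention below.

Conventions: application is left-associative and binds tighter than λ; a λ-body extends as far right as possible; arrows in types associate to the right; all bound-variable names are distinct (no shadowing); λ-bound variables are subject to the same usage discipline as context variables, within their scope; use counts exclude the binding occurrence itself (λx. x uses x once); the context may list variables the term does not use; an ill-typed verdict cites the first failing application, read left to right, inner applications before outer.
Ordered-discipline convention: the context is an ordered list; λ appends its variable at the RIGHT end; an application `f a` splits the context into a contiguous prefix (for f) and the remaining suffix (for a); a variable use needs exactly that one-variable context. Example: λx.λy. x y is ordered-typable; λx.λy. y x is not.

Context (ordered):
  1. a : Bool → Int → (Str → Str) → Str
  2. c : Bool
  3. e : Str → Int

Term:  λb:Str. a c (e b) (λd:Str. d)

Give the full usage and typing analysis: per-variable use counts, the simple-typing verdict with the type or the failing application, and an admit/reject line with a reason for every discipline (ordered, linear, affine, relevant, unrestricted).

counts: a: 1×, c: 1×, e: 1×, b (bound): 1×, d (bound): 1×
use order (left to right): a, c, e, b, d
typing: well-typed — term : Str → Str
ordered ✓ (a, c, e, b, d once each; derivable with no W/C/E)
linear ✓ (a, c, e, b, d: one use apiece)
affine ✓ (at most one use each (a, c, e, b, d))
relevant ✓ (a, c, e, b, d: all used, weakening unneeded)
unrestricted ✓ (typability at Str → Str is all that's needed)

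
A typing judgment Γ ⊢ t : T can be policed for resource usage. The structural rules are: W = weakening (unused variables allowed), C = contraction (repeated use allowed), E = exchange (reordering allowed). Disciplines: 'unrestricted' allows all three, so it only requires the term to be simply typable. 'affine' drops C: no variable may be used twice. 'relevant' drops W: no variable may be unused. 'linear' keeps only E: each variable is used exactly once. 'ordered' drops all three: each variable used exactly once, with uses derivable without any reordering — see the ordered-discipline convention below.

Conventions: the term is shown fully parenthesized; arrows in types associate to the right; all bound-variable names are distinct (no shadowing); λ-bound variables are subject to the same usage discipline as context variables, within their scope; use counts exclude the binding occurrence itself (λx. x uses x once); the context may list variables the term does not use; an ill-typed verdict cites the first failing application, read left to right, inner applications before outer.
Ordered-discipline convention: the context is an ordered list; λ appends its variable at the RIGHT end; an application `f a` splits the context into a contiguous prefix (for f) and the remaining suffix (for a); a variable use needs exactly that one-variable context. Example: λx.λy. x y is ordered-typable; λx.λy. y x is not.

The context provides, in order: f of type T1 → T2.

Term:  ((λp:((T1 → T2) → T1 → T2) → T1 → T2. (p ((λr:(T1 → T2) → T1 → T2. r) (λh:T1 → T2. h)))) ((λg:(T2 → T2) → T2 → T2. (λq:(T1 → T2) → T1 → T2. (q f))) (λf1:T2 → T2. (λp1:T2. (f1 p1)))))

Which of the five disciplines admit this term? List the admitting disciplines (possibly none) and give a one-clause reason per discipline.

admitted in: affine, unrestricted
use counts: f ×1; p (λ-bound) ×1; r (λ-bound) ×1; h (λ-bound) ×1; g (λ-bound) ×0; q (λ-bound) ×1; f1 (λ-bound) ×1; p1 (λ-bound) ×1
use order (left to right): p, r, h, q, f, f1, p1
typing: ✓ — T1 → T2
ordered: ✗, needs weakening: g unused
linear: ✗, needs weakening: g unused
affine: ✓, at most one use each (f, p, r, h, g, q, f1, p1)
relevant: ✗, needs weakening: g unused
unrestricted: ✓, well-typed at T1 → T2; no restrictions here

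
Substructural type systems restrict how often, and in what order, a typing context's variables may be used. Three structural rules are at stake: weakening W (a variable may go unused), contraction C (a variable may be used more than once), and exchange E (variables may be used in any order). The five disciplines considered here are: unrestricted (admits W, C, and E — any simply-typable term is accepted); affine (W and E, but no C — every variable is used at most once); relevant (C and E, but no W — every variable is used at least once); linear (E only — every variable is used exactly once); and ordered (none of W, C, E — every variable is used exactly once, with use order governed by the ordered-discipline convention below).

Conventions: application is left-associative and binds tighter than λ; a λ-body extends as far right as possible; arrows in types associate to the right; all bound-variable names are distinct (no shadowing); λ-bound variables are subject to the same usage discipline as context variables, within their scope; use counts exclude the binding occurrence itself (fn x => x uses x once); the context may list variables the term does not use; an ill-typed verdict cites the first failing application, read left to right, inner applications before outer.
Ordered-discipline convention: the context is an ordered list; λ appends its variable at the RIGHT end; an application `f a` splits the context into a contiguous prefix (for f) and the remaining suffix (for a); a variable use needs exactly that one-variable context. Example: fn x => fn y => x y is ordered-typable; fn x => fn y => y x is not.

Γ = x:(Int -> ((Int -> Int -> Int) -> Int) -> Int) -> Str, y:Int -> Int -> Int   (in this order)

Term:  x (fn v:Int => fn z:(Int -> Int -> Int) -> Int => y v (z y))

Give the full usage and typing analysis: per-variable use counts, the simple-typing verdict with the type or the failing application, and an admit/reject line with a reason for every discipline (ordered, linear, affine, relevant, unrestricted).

use counts: x ×1, y ×2, v [bound] ×1, z [bound] ×1
use order (left to right): x, y, v, z, y
typing: well-typed at Str
ordered: ✗, repeated use of y ×2
linear: ✗, repeated use of y ×2
affine: ✗, repeated use of y ×2
relevant: ✓, at least one use each (x, y, v, z)
unrestricted: ✓, typability at Str is all that's needed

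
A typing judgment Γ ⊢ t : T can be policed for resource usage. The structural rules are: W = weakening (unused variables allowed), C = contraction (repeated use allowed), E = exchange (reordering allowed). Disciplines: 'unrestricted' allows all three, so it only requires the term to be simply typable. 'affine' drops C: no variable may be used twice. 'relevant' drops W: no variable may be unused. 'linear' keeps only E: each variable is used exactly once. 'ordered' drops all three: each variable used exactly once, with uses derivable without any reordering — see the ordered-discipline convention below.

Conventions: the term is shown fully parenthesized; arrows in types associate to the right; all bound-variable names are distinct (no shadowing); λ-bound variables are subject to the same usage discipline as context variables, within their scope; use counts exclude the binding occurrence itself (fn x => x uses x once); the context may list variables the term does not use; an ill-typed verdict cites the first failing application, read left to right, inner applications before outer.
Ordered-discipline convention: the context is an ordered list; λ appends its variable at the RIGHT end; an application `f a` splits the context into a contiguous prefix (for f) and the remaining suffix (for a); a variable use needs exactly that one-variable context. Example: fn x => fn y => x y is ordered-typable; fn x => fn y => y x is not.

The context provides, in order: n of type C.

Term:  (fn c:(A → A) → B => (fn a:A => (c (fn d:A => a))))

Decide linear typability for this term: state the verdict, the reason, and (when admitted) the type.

no — needs weakening: n, d unused
variable uses: n=0, c [bound]=1, a [bound]=1, d [bound]=0
uses in reading order: c, a
typing: the term checks, with type ((A → A) → B) → A → B
all disciplines: ordered ✗ · linear ✗ · affine ✓ · relevant ✗ · unrestricted ✓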